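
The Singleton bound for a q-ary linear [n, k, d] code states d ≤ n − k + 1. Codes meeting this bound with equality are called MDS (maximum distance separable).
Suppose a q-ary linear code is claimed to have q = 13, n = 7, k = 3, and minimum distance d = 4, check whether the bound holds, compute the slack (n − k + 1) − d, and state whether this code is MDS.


Singleton RHS = n − k + 1 = 5, slack = 1, bound satisfied, not MDS.

Singleton bound: d ≤ n − k + 1.
Here n = 7, k = 3, so n − k + 1 = 5.
Given d = 4, check d ≤ 5: YES.
Slack = (n − k + 1) − d = 1.
The code is NOT MDS (slack = 1 > 0).
Description: the claimed parameters are [7, 3, 4]_13; such a code would be non-MDS.


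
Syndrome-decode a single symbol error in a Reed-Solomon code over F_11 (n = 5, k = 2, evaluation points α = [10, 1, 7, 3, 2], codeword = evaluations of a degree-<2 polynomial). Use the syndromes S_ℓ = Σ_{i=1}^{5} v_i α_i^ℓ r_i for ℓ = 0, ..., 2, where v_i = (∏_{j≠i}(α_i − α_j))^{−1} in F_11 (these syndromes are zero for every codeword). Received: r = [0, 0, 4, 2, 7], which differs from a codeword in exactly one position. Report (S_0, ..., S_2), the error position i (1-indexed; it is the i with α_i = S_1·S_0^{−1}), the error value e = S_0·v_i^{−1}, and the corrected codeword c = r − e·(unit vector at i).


S = (6, 6, 6), error at position 2, error magnitude e = 10, c = [0, 1, 4, 2, 7].

Step 1: column multipliers v_i = (∏_{j≠i}(α_i − α_j))^{−1} mod 11.
  i = 1 (α = 10): (10−1)(10−7)(10−3)(10−2) = 9·3·7·8 = 1512 ≡ 5, so v_1 = 5^{−1} = 9 (mod 11).
  i = 2 (α = 1): (1−10)(1−7)(1−3)(1−2) = (−9)·(−6)·(−2)·(−1) = 108 ≡ 9, so v_2 = 9^{−1} = 5 (mod 11).
  i = 3 (α = 7): (7−10)(7−1)(7−3)(7−2) = (−3)·6·4·5 = −360 ≡ 3, so v_3 = 3^{−1} = 4 (mod 11).
  i = 4 (α = 3): (3−10)(3−1)(3−7)(3−2) = (−7)·2·(−4)·1 = 56 ≡ 1, so v_4 = 1^{−1} = 1 (mod 11).
  i = 5 (α = 2): (2−10)(2−1)(2−7)(2−3) = (−8)·1·(−5)·(−1) = −40 ≡ 4, so v_5 = 4^{−1} = 3 (mod 11).
  v = [9, 5, 4, 1, 3].
Step 2: syndromes of r = [0, 0, 4, 2, 7] (all sums mod 11).
  S_0 = Σ v_i r_i = 9·0 + 5·0 + 4·4 + 1·2 + 3·7 = 39 ≡ 6.
  S_1 = Σ v_i α_i r_i = 9·10·0 + 5·1·0 + 4·7·4 + 1·3·2 + 3·2·7 = 160 ≡ 6.
  α_i^2 mod 11 = [1, 1, 5, 9, 4].
  S_2 = Σ v_i α_i^2 r_i = 9·1·0 + 5·1·0 + 4·5·4 + 1·9·2 + 3·4·7 = 182 ≡ 6.
  S = (6, 6, 6) ≠ 0, so r is not a codeword (an error is present).
Step 3: locate the error. For a single error e at position i, S_ℓ = v_i·e·α_i^ℓ, so α_err = S_1/S_0.
  S_0^{−1} = 6^{−1} = 2 (mod 11), so α_err = 6·2 = 12 ≡ 1 = α_2. Error position i = 2.
  Consistency check: S_2/S_1 = 6·2 = 12 ≡ 1 = α_err ✓ (single-error assumption holds).
Step 4: error magnitude e = S_0/v_2 = S_0·∏_{j≠2}(α_2 − α_j) = 6·9 = 54 ≡ 10 (mod 11).
Step 5: correct position 2: c_2 = r_2 − e = 0 − 10 ≡ 1 (mod 11). Hence c = [0, 1, 4, 2, 7].
  Check: interpolating c through the α_i gives m(x) = 6 + 6·x (degree < 2) with m(α_i) = c_i for every i, so c is indeed a codeword.


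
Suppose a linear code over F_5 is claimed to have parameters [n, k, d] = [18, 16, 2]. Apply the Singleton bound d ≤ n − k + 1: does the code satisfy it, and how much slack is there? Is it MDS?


Singleton RHS = n − k + 1 = 3, slack = 1, bound satisfied, not MDS.

Singleton bound: d ≤ n − k + 1.
Here n = 18, k = 16, so n − k + 1 = 3.
Given d = 2, check d ≤ 3: YES.
Slack = (n − k + 1) − d = 1.
The code is NOT MDS (slack = 1 > 0).
Description: the claimed parameters are [18, 16, 2]_5; such a code would be non-MDS.


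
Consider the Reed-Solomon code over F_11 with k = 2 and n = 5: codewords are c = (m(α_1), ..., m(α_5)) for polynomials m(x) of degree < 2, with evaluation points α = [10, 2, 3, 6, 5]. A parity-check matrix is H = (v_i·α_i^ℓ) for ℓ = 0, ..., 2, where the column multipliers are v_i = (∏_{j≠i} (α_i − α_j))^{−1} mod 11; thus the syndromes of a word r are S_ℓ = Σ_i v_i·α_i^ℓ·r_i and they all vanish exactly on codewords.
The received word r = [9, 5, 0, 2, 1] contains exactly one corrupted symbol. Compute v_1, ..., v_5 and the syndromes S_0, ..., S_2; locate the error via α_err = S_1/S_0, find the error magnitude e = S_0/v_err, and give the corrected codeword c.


S = (4, 2, 1), error at position 4, error magnitude e = 6, c = [9, 5, 0, 7, 1].

Step 1: column multipliers v_i = (∏_{j≠i}(α_i − α_j))^{−1} mod 11.
  i = 1 (α = 10): (10−2)(10−3)(10−6)(10−5) = 8·7·4·5 = 1120 ≡ 9, so v_1 = 9^{−1} = 5 (mod 11).
  i = 2 (α = 2): (2−10)(2−3)(2−6)(2−5) = (−8)·(−1)·(−4)·(−3) = 96 ≡ 8, so v_2 = 8^{−1} = 7 (mod 11).
  i = 3 (α = 3): (3−10)(3−2)(3−6)(3−5) = (−7)·1·(−3)·(−2) = −42 ≡ 2, so v_3 = 2^{−1} = 6 (mod 11).
  i = 4 (α = 6): (6−10)(6−2)(6−3)(6−5) = (−4)·4·3·1 = −48 ≡ 7, so v_4 = 7^{−1} = 8 (mod 11).
  i = 5 (α = 5): (5−10)(5−2)(5−3)(5−6) = (−5)·3·2·(−1) = 30 ≡ 8, so v_5 = 8^{−1} = 7 (mod 11).
  v = [5, 7, 6, 8, 7].
Step 2: syndromes of r = [9, 5, 0, 2, 1] (all sums mod 11).
  S_0 = Σ v_i r_i = 5·9 + 7·5 + 6·0 + 8·2 + 7·1 = 103 ≡ 4.
  S_1 = Σ v_i α_i r_i = 5·10·9 + 7·2·5 + 6·3·0 + 8·6·2 + 7·5·1 = 651 ≡ 2.
  α_i^2 mod 11 = [1, 4, 9, 3, 3].
  S_2 = Σ v_i α_i^2 r_i = 5·1·9 + 7·4·5 + 6·9·0 + 8·3·2 + 7·3·1 = 254 ≡ 1.
  S = (4, 2, 1) ≠ 0, so r is not a codeword (an error is present).
Step 3: locate the error. For a single error e at position i, S_ℓ = v_i·e·α_i^ℓ, so α_err = S_1/S_0.
  S_0^{−1} = 4^{−1} = 3 (mod 11), so α_err = 2·3 = 6 ≡ 6 = α_4. Error position i = 4.
  Consistency check: S_2/S_1 = 1·6 = 6 ≡ 6 = α_err ✓ (single-error assumption holds).
Step 4: error magnitude e = S_0/v_4 = S_0·∏_{j≠4}(α_4 − α_j) = 4·7 = 28 ≡ 6 (mod 11).
Step 5: correct position 4: c_4 = r_4 − e = 2 − 6 ≡ 7 (mod 11). Hence c = [9, 5, 0, 7, 1].
  Check: interpolating c through the α_i gives m(x) = 4 + 6·x (degree < 2) with m(α_i) = c_i for every i, so c is indeed a codeword.


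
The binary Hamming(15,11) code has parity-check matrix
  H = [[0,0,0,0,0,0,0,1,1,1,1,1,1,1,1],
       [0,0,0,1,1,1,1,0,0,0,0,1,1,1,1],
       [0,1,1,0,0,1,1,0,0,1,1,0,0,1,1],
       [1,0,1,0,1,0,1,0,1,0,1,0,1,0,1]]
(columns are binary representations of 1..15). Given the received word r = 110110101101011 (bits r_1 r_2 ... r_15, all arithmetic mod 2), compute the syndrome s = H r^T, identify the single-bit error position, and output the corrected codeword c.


s = (1, 0, 1, 1)^T, error position = 11, corrected codeword c = 110110101111011

Compute s = H r^T mod 2 one row at a time:
  s_1 = 0 + 1 + 1 + 0 + 1 + 0 + 1 + 1 = 5 ≡ 1 (mod 2).
  s_2 = 1 + 1 + 0 + 1 + 1 + 0 + 1 + 1 = 6 ≡ 0 (mod 2).
  s_3 = 1 + 0 + 0 + 1 + 1 + 0 + 1 + 1 = 5 ≡ 1 (mod 2).
  s_4 = 1 + 0 + 1 + 1 + 1 + 0 + 0 + 1 = 5 ≡ 1 (mod 2).
s = (1, 0, 1, 1)^T — this equals column 11 of H (binary 1011), so error is at position 11.
Correct: flip bit 11 of r = 110110101101011 to get c = 110110101111011.


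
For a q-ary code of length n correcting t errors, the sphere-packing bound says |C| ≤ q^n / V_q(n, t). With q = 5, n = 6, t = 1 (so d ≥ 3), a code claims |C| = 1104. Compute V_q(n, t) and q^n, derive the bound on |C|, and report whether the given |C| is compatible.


V_q(n, t) = 25, q^n = 15625, Hamming bound = 625, |C| = 1104 > bound (violated).

Step 1: Compute V_q(n, t) = Σ_{j=0}^1 C(n, j) (q−1)^j.
  j = 0: C(6,0)·(4)^0 = 1·1 = 1.
  j = 1: C(6,1)·(4)^1 = 6·4 = 24.
  V_q(n, t) = 1 + 24 = 25.
Step 2: q^n = 5^6 = 15625.
Step 3: Hamming bound ⌊q^n / V_q(n,t)⌋ = ⌊15625/25⌋ = 625.
Step 4: Compare |C| = 1104 to 625: violated.
The claimed |C| lies above the Hamming bound, so no 5-ary code of length 6 with d ≥ 3 can have 1104 codewords.


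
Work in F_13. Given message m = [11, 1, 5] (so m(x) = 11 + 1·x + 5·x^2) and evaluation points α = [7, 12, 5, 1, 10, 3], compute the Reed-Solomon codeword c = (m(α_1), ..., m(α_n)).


c = [3, 2, 11, 4, 1, 7]

Message polynomial: m(x) = 11 + 1·x + 5·x^2 (mod 13).
For each evaluation point α_i, compute m(α_i) mod 13:
  α_1 = 7: Horner steps 5 → 10 → 3, so m(7) = 3.
  α_2 = 12: Horner steps 5 → 9 → 2, so m(12) = 2.
  α_3 = 5: Horner steps 5 → 0 → 11, so m(5) = 11.
  α_4 = 1: Horner steps 5 → 6 → 4, so m(1) = 4.
  α_5 = 10: Horner steps 5 → 12 → 1, so m(10) = 1.
  α_6 = 3: Horner steps 5 → 3 → 7, so m(3) = 7.
Codeword c = [3, 2, 11, 4, 1, 7] ∈ F_13^6.


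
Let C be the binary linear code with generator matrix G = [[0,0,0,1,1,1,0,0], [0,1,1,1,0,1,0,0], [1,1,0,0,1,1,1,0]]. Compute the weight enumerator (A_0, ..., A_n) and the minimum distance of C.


Weight distribution: A_0 = 1, A_3 = 2, A_4 = 3, A_5 = 2. Minimum distance d = 3.

Enumerate all 2^3 = 8 messages m ∈ F_2^3.
For each, compute codeword c = mG in F_2^8, then tally its weight.
  m = 000 → c = 00000000, weight = 0.
  m = 100 → c = 00011100, weight = 3.
  m = 010 → c = 01110100, weight = 4.
  m = 110 → c = 01101000, weight = 3.
  m = 001 → c = 11001110, weight = 5.
  m = 101 → c = 11010010, weight = 4.
  m = 011 → c = 10111010, weight = 5.
  m = 111 → c = 10100110, weight = 4.
Tally weights:
  weight 0: 1 codewords.
  weight 3: 2 codewords.
  weight 4: 3 codewords.
  weight 5: 2 codewords.
Minimum distance d = smallest w > 0 with A_w > 0 = 3.
Sanity: Σ A_w = 8 = 2^3 = 8 ✓.


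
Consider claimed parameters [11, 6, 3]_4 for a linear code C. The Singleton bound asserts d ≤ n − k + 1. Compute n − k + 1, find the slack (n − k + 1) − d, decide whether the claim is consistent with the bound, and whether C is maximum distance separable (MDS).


Singleton RHS = n − k + 1 = 6, slack = 3, bound satisfied, not MDS.

Singleton bound: d ≤ n − k + 1.
Here n = 11, k = 6, so n − k + 1 = 6.
Given d = 3, check d ≤ 6: YES.
Slack = (n − k + 1) − d = 3.
The code is NOT MDS (slack = 3 > 0).
Description: the claimed parameters are [11, 6, 3]_4; such a code would be non-MDS.


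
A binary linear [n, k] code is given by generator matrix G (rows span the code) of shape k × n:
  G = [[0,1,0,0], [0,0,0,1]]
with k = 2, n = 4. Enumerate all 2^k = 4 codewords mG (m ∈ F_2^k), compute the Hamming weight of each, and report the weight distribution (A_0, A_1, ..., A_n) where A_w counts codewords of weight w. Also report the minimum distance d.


Weight distribution: A_0 = 1, A_1 = 2, A_2 = 1. Minimum distance d = 1.

Enumerate all 2^2 = 4 messages m ∈ F_2^2.
For each, compute codeword c = mG in F_2^4, then tally its weight.
  m = 00 → c = 0000, weight = 0.
  m = 10 → c = 0100, weight = 1.
  m = 01 → c = 0001, weight = 1.
  m = 11 → c = 0101, weight = 2.
Tally weights:
  weight 0: 1 codewords.
  weight 1: 2 codewords.
  weight 2: 1 codewords.
Minimum distance d = smallest w > 0 with A_w > 0 = 1.
Sanity: Σ A_w = 4 = 2^2 = 4 ✓.


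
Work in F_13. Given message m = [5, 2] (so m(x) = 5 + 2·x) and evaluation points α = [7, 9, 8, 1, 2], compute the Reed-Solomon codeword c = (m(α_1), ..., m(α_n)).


c = [6, 10, 8, 7, 9]

Message polynomial: m(x) = 5 + 2·x (mod 13).
For each evaluation point α_i, compute m(α_i) mod 13:
  α_1 = 7: Horner steps 2 → 6, so m(7) = 6.
  α_2 = 9: Horner steps 2 → 10, so m(9) = 10.
  α_3 = 8: Horner steps 2 → 8, so m(8) = 8.
  α_4 = 1: Horner steps 2 → 7, so m(1) = 7.
  α_5 = 2: Horner steps 2 → 9, so m(2) = 9.
Codeword c = [6, 10, 8, 7, 9] ∈ F_13^5.


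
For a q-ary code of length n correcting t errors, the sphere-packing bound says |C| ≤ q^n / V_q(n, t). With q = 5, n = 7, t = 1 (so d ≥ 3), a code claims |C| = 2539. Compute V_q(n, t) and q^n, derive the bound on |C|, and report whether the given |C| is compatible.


V_q(n, t) = 29, q^n = 78125, Hamming bound = 2693, |C| = 2539 ≤ bound (satisfied).

Step 1: Compute V_q(n, t) = Σ_{j=0}^1 C(n, j) (q−1)^j.
  j = 0: C(7,0)·(4)^0 = 1·1 = 1.
  j = 1: C(7,1)·(4)^1 = 7·4 = 28.
  V_q(n, t) = 1 + 28 = 29.
Step 2: q^n = 5^7 = 78125.
Step 3: Hamming bound ⌊q^n / V_q(n,t)⌋ = ⌊78125/29⌋ = 2693.
Step 4: Compare |C| = 2539 to 2693: satisfied.
The claimed |C| lies below the Hamming bound.


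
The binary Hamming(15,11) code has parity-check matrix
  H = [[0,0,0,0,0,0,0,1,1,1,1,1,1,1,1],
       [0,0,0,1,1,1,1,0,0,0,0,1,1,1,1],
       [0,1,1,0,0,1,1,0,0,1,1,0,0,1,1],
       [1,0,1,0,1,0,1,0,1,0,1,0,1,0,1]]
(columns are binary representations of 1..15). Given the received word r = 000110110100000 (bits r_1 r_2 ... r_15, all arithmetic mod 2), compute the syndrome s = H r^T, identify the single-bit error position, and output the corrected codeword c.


s = (0, 1, 0, 0)^T, error position = 4, corrected codeword c = 000010110100000

Compute s = H r^T mod 2 one row at a time:
  s_1 = 1 + 0 + 1 + 0 + 0 + 0 + 0 + 0 = 2 ≡ 0 (mod 2).
  s_2 = 1 + 1 + 0 + 1 + 0 + 0 + 0 + 0 = 3 ≡ 1 (mod 2).
  s_3 = 0 + 0 + 0 + 1 + 1 + 0 + 0 + 0 = 2 ≡ 0 (mod 2).
  s_4 = 0 + 0 + 1 + 1 + 0 + 0 + 0 + 0 = 2 ≡ 0 (mod 2).
s = (0, 1, 0, 0)^T — this equals column 4 of H (binary 0100), so error is at position 4.
Correct: flip bit 4 of r = 000110110100000 to get c = 000010110100000.


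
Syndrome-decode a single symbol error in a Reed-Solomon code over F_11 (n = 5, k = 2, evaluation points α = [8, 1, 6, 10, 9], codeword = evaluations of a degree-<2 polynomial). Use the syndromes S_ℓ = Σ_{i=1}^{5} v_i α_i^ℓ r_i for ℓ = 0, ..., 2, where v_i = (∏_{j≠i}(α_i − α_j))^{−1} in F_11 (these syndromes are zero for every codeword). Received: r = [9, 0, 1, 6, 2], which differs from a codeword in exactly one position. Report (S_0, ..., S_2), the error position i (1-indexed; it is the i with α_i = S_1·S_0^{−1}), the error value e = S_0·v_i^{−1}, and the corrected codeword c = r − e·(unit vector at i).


S = (8, 8, 8), error at position 2, error magnitude e = 8, c = [9, 3, 1, 6, 2].

Step 1: column multipliers v_i = (∏_{j≠i}(α_i − α_j))^{−1} mod 11.
  i = 1 (α = 8): (8−1)(8−6)(8−10)(8−9) = 7·2·(−2)·(−1) = 28 ≡ 6, so v_1 = 6^{−1} = 2 (mod 11).
  i = 2 (α = 1): (1−8)(1−6)(1−10)(1−9) = (−7)·(−5)·(−9)·(−8) = 2520 ≡ 1, so v_2 = 1^{−1} = 1 (mod 11).
  i = 3 (α = 6): (6−8)(6−1)(6−10)(6−9) = (−2)·5·(−4)·(−3) = −120 ≡ 1, so v_3 = 1^{−1} = 1 (mod 11).
  i = 4 (α = 10): (10−8)(10−1)(10−6)(10−9) = 2·9·4·1 = 72 ≡ 6, so v_4 = 6^{−1} = 2 (mod 11).
  i = 5 (α = 9): (9−8)(9−1)(9−6)(9−10) = 1·8·3·(−1) = −24 ≡ 9, so v_5 = 9^{−1} = 5 (mod 11).
  v = [2, 1, 1, 2, 5].
Step 2: syndromes of r = [9, 0, 1, 6, 2] (all sums mod 11).
  S_0 = Σ v_i r_i = 2·9 + 1·0 + 1·1 + 2·6 + 5·2 = 41 ≡ 8.
  S_1 = Σ v_i α_i r_i = 2·8·9 + 1·1·0 + 1·6·1 + 2·10·6 + 5·9·2 = 360 ≡ 8.
  α_i^2 mod 11 = [9, 1, 3, 1, 4].
  S_2 = Σ v_i α_i^2 r_i = 2·9·9 + 1·1·0 + 1·3·1 + 2·1·6 + 5·4·2 = 217 ≡ 8.
  S = (8, 8, 8) ≠ 0, so r is not a codeword (an error is present).
Step 3: locate the error. For a single error e at position i, S_ℓ = v_i·e·α_i^ℓ, so α_err = S_1/S_0.
  S_0^{−1} = 8^{−1} = 7 (mod 11), so α_err = 8·7 = 56 ≡ 1 = α_2. Error position i = 2.
  Consistency check: S_2/S_1 = 8·7 = 56 ≡ 1 = α_err ✓ (single-error assumption holds).
Step 4: error magnitude e = S_0/v_2 = S_0·∏_{j≠2}(α_2 − α_j) = 8·1 = 8 ≡ 8 (mod 11).
Step 5: correct position 2: c_2 = r_2 − e = 0 − 8 ≡ 3 (mod 11). Hence c = [9, 3, 1, 6, 2].
  Check: interpolating c through the α_i gives m(x) = 10 + 4·x (degree < 2) with m(α_i) = c_i for every i, so c is indeed a codeword.


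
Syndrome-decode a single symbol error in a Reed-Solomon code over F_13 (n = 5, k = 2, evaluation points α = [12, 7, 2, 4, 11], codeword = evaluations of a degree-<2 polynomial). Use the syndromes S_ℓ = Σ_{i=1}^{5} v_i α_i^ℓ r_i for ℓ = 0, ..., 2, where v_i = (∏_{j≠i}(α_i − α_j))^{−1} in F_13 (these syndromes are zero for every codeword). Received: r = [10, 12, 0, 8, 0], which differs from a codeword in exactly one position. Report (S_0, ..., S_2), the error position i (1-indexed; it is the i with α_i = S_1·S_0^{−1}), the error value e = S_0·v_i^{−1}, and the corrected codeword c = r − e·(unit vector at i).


S = (4, 8, 3), error at position 3, error magnitude e = 12, c = [10, 12, 1, 8, 0].

Step 1: column multipliers v_i = (∏_{j≠i}(α_i − α_j))^{−1} mod 13.
  i = 1 (α = 12): (12−7)(12−2)(12−4)(12−11) = 5·10·8·1 = 400 ≡ 10, so v_1 = 10^{−1} = 4 (mod 13).
  i = 2 (α = 7): (7−12)(7−2)(7−4)(7−11) = (−5)·5·3·(−4) = 300 ≡ 1, so v_2 = 1^{−1} = 1 (mod 13).
  i = 3 (α = 2): (2−12)(2−7)(2−4)(2−11) = (−10)·(−5)·(−2)·(−9) = 900 ≡ 3, so v_3 = 3^{−1} = 9 (mod 13).
  i = 4 (α = 4): (4−12)(4−7)(4−2)(4−11) = (−8)·(−3)·2·(−7) = −336 ≡ 2, so v_4 = 2^{−1} = 7 (mod 13).
  i = 5 (α = 11): (11−12)(11−7)(11−2)(11−4) = (−1)·4·9·7 = −252 ≡ 8, so v_5 = 8^{−1} = 5 (mod 13).
  v = [4, 1, 9, 7, 5].
Step 2: syndromes of r = [10, 12, 0, 8, 0] (all sums mod 13).
  S_0 = Σ v_i r_i = 4·10 + 1·12 + 9·0 + 7·8 + 5·0 = 108 ≡ 4.
  S_1 = Σ v_i α_i r_i = 4·12·10 + 1·7·12 + 9·2·0 + 7·4·8 + 5·11·0 = 788 ≡ 8.
  α_i^2 mod 13 = [1, 10, 4, 3, 4].
  S_2 = Σ v_i α_i^2 r_i = 4·1·10 + 1·10·12 + 9·4·0 + 7·3·8 + 5·4·0 = 328 ≡ 3.
  S = (4, 8, 3) ≠ 0, so r is not a codeword (an error is present).
Step 3: locate the error. For a single error e at position i, S_ℓ = v_i·e·α_i^ℓ, so α_err = S_1/S_0.
  S_0^{−1} = 4^{−1} = 10 (mod 13), so α_err = 8·10 = 80 ≡ 2 = α_3. Error position i = 3.
  Consistency check: S_2/S_1 = 3·5 = 15 ≡ 2 = α_err ✓ (single-error assumption holds).
Step 4: error magnitude e = S_0/v_3 = S_0·∏_{j≠3}(α_3 − α_j) = 4·3 = 12 ≡ 12 (mod 13).
Step 5: correct position 3: c_3 = r_3 − e = 0 − 12 ≡ 1 (mod 13). Hence c = [10, 12, 1, 8, 0].
  Check: interpolating c through the α_i gives m(x) = 7 + 10·x (degree < 2) with m(α_i) = c_i for every i, so c is indeed a codeword.


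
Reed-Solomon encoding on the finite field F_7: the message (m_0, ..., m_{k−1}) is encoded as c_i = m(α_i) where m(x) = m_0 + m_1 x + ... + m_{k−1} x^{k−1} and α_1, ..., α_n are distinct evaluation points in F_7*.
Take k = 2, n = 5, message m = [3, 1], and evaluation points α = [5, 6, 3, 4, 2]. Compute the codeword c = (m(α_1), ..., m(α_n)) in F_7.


c = [1, 2, 6, 0, 5]

Message polynomial: m(x) = 3 + 1·x (mod 7).
For each evaluation point α_i, compute m(α_i) mod 7:
  α_1 = 5: Horner steps 1 → 1, so m(5) = 1.
  α_2 = 6: Horner steps 1 → 2, so m(6) = 2.
  α_3 = 3: Horner steps 1 → 6, so m(3) = 6.
  α_4 = 4: Horner steps 1 → 0, so m(4) = 0.
  α_5 = 2: Horner steps 1 → 5, so m(2) = 5.
Codeword c = [1, 2, 6, 0, 5] ∈ F_7^5.


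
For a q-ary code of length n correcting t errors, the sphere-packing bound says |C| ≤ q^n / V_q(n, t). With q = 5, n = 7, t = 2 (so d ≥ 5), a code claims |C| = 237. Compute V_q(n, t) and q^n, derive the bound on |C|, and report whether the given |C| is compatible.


V_q(n, t) = 365, q^n = 78125, Hamming bound = 214, |C| = 237 > bound (violated).

Step 1: Compute V_q(n, t) = Σ_{j=0}^2 C(n, j) (q−1)^j.
  j = 0: C(7,0)·(4)^0 = 1·1 = 1.
  j = 1: C(7,1)·(4)^1 = 7·4 = 28.
  j = 2: C(7,2)·(4)^2 = 21·16 = 336.
  V_q(n, t) = 1 + 28 + 336 = 365.
Step 2: q^n = 5^7 = 78125.
Step 3: Hamming bound ⌊q^n / V_q(n,t)⌋ = ⌊78125/365⌋ = 214.
Step 4: Compare |C| = 237 to 214: violated.
The claimed |C| lies above the Hamming bound, so no 5-ary code of length 7 with d ≥ 5 can have 237 codewords.


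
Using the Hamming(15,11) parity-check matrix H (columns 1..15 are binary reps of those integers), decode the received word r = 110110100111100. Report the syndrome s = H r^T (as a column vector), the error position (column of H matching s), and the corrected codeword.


s = (0, 1, 0, 1)^T, error position = 5, corrected codeword c = 110100100111100

Compute s = H r^T mod 2 one row at a time:
  s_1 = 0 + 0 + 1 + 1 + 1 + 1 + 0 + 0 = 4 ≡ 0 (mod 2).
  s_2 = 1 + 1 + 0 + 1 + 1 + 1 + 0 + 0 = 5 ≡ 1 (mod 2).
  s_3 = 1 + 0 + 0 + 1 + 1 + 1 + 0 + 0 = 4 ≡ 0 (mod 2).
  s_4 = 1 + 0 + 1 + 1 + 0 + 1 + 1 + 0 = 5 ≡ 1 (mod 2).
s = (0, 1, 0, 1)^T — this equals column 5 of H (binary 0101), so error is at position 5.
Correct: flip bit 5 of r = 110110100111100 to get c = 110100100111100.


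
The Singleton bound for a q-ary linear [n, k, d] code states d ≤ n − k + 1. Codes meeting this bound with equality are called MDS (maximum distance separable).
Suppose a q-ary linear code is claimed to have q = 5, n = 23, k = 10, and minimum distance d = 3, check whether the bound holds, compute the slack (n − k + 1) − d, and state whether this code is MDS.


Singleton RHS = n − k + 1 = 14, slack = 11, bound satisfied, not MDS.

Singleton bound: d ≤ n − k + 1.
Here n = 23, k = 10, so n − k + 1 = 14.
Given d = 3, check d ≤ 14: YES.
Slack = (n − k + 1) − d = 11.
The code is NOT MDS (slack = 11 > 0).
Description: the claimed parameters are [23, 10, 3]_5; such a code would be non-MDS.


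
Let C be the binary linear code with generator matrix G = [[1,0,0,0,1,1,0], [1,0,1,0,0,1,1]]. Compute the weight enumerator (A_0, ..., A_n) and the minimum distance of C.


Weight distribution: A_0 = 1, A_3 = 2, A_4 = 1. Minimum distance d = 3.

Enumerate all 2^2 = 4 messages m ∈ F_2^2.
For each, compute codeword c = mG in F_2^7, then tally its weight.
  m = 00 → c = 0000000, weight = 0.
  m = 10 → c = 1000110, weight = 3.
  m = 01 → c = 1010011, weight = 4.
  m = 11 → c = 0010101, weight = 3.
Tally weights:
  weight 0: 1 codewords.
  weight 3: 2 codewords.
  weight 4: 1 codewords.
Minimum distance d = smallest w > 0 with A_w > 0 = 3.
Sanity: Σ A_w = 4 = 2^2 = 4 ✓.


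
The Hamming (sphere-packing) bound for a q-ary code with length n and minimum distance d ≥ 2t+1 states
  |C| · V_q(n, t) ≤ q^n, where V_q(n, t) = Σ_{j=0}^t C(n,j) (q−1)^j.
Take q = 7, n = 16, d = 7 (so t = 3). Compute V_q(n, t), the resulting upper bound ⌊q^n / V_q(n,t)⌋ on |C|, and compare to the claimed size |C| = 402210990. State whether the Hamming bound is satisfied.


V_q(n, t) = 125377, q^n = 33232930569601, Hamming bound = 265064011, |C| = 402210990 > bound (violated).

Step 1: Compute V_q(n, t) = Σ_{j=0}^3 C(n, j) (q−1)^j.
  j = 0: C(16,0)·(6)^0 = 1·1 = 1.
  j = 1: C(16,1)·(6)^1 = 16·6 = 96.
  j = 2: C(16,2)·(6)^2 = 120·36 = 4320.
  j = 3: C(16,3)·(6)^3 = 560·216 = 120960.
  V_q(n, t) = 1 + 96 + 4320 + 120960 = 125377.
Step 2: q^n = 7^16 = 33232930569601.
Step 3: Hamming bound ⌊q^n / V_q(n,t)⌋ = ⌊33232930569601/125377⌋ = 265064011.
Step 4: Compare |C| = 402210990 to 265064011: violated.
The claimed |C| lies above the Hamming bound, so no 7-ary code of length 16 with d ≥ 7 can have 402210990 codewords.


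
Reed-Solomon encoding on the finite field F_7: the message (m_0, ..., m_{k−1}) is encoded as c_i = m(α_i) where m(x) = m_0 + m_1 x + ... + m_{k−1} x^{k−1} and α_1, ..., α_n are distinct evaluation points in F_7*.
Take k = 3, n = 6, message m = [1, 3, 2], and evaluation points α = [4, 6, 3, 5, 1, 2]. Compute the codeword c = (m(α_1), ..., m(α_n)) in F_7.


c = [3, 0, 0, 3, 6, 1]

Message polynomial: m(x) = 1 + 3·x + 2·x^2 (mod 7).
For each evaluation point α_i, compute m(α_i) mod 7:
  α_1 = 4: Horner steps 2 → 4 → 3, so m(4) = 3.
  α_2 = 6: Horner steps 2 → 1 → 0, so m(6) = 0.
  α_3 = 3: Horner steps 2 → 2 → 0, so m(3) = 0.
  α_4 = 5: Horner steps 2 → 6 → 3, so m(5) = 3.
  α_5 = 1: Horner steps 2 → 5 → 6, so m(1) = 6.
  α_6 = 2: Horner steps 2 → 0 → 1, so m(2) = 1.
Codeword c = [3, 0, 0, 3, 6, 1] ∈ F_7^6.


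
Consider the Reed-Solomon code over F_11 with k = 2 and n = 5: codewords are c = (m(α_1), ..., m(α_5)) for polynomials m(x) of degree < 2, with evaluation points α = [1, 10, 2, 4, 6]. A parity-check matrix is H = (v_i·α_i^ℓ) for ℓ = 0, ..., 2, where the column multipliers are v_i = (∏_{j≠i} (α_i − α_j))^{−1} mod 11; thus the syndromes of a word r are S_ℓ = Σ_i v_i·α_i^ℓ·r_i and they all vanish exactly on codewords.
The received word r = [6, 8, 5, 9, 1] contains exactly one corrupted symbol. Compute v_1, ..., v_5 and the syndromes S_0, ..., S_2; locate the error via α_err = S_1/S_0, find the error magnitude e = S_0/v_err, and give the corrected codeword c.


S = (1, 4, 5), error at position 4, error magnitude e = 6, c = [6, 8, 5, 3, 1].

Step 1: column multipliers v_i = (∏_{j≠i}(α_i − α_j))^{−1} mod 11.
  i = 1 (α = 1): (1−10)(1−2)(1−4)(1−6) = (−9)·(−1)·(−3)·(−5) = 135 ≡ 3, so v_1 = 3^{−1} = 4 (mod 11).
  i = 2 (α = 10): (10−1)(10−2)(10−4)(10−6) = 9·8·6·4 = 1728 ≡ 1, so v_2 = 1^{−1} = 1 (mod 11).
  i = 3 (α = 2): (2−1)(2−10)(2−4)(2−6) = 1·(−8)·(−2)·(−4) = −64 ≡ 2, so v_3 = 2^{−1} = 6 (mod 11).
  i = 4 (α = 4): (4−1)(4−10)(4−2)(4−6) = 3·(−6)·2·(−2) = 72 ≡ 6, so v_4 = 6^{−1} = 2 (mod 11).
  i = 5 (α = 6): (6−1)(6−10)(6−2)(6−4) = 5·(−4)·4·2 = −160 ≡ 5, so v_5 = 5^{−1} = 9 (mod 11).
  v = [4, 1, 6, 2, 9].
Step 2: syndromes of r = [6, 8, 5, 9, 1] (all sums mod 11).
  S_0 = Σ v_i r_i = 4·6 + 1·8 + 6·5 + 2·9 + 9·1 = 89 ≡ 1.
  S_1 = Σ v_i α_i r_i = 4·1·6 + 1·10·8 + 6·2·5 + 2·4·9 + 9·6·1 = 290 ≡ 4.
  α_i^2 mod 11 = [1, 1, 4, 5, 3].
  S_2 = Σ v_i α_i^2 r_i = 4·1·6 + 1·1·8 + 6·4·5 + 2·5·9 + 9·3·1 = 269 ≡ 5.
  S = (1, 4, 5) ≠ 0, so r is not a codeword (an error is present).
Step 3: locate the error. For a single error e at position i, S_ℓ = v_i·e·α_i^ℓ, so α_err = S_1/S_0.
  S_0^{−1} = 1^{−1} = 1 (mod 11), so α_err = 4·1 = 4 ≡ 4 = α_4. Error position i = 4.
  Consistency check: S_2/S_1 = 5·3 = 15 ≡ 4 = α_err ✓ (single-error assumption holds).
Step 4: error magnitude e = S_0/v_4 = S_0·∏_{j≠4}(α_4 − α_j) = 1·6 = 6 ≡ 6 (mod 11).
Step 5: correct position 4: c_4 = r_4 − e = 9 − 6 ≡ 3 (mod 11). Hence c = [6, 8, 5, 3, 1].
  Check: interpolating c through the α_i gives m(x) = 7 + 10·x (degree < 2) with m(α_i) = c_i for every i, so c is indeed a codeword.


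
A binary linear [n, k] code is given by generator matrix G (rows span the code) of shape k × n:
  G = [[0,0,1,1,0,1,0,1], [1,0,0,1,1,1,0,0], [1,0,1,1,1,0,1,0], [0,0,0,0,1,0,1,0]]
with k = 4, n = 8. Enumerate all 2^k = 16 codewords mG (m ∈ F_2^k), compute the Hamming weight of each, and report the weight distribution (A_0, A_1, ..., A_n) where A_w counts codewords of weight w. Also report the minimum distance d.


Weight distribution: A_0 = 1, A_2 = 1, A_3 = 6, A_4 = 5, A_5 = 2, A_6 = 1. Minimum distance d = 2.

Enumerate all 2^4 = 16 messages m ∈ F_2^4.
For each, compute codeword c = mG in F_2^8, then tally its weight.
  m = 0000 → c = 00000000, weight = 0.
  m = 1000 → c = 00110101, weight = 4.
  m = 0100 → c = 10011100, weight = 4.
  m = 1100 → c = 10101001, weight = 4.
  m = 0010 → c = 10111010, weight = 5.
  m = 1010 → c = 10001111, weight = 5.
  m = 0110 → c = 00100110, weight = 3.
  m = 1110 → c = 00010011, weight = 3.
  m = 0001 → c = 00001010, weight = 2.
  m = 1001 → c = 00111111, weight = 6.
  m = 0101 → c = 10010110, weight = 4.
  m = 1101 → c = 10100011, weight = 4.
  m = 0011 → c = 10110000, weight = 3.
  m = 1011 → c = 10000101, weight = 3.
  m = 0111 → c = 00101100, weight = 3.
  m = 1111 → c = 00011001, weight = 3.
Tally weights:
  weight 0: 1 codewords.
  weight 2: 1 codewords.
  weight 3: 6 codewords.
  weight 4: 5 codewords.
  weight 5: 2 codewords.
  weight 6: 1 codewords.
Minimum distance d = smallest w > 0 with A_w > 0 = 2.
Sanity: Σ A_w = 16 = 2^4 = 16 ✓.


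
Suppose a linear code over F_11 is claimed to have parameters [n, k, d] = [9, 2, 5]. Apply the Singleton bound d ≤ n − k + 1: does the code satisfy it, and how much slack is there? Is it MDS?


Singleton RHS = n − k + 1 = 8, slack = 3, bound satisfied, not MDS.

Singleton bound: d ≤ n − k + 1.
Here n = 9, k = 2, so n − k + 1 = 8.
Given d = 5, check d ≤ 8: YES.
Slack = (n − k + 1) − d = 3.
The code is NOT MDS (slack = 3 > 0).
Description: the claimed parameters are [9, 2, 5]_11; such a code would be non-MDS.


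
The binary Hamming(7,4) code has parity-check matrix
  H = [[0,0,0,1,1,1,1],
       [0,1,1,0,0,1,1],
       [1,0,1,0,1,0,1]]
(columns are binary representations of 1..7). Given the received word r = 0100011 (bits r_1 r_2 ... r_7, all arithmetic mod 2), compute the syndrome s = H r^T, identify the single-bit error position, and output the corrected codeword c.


s = (0, 1, 1)^T, error position = 3, corrected codeword c = 0110011

Compute s = H r^T mod 2 one row at a time:
  s_1 = 0 + 0 + 1 + 1 = 2 ≡ 0 (mod 2).
  s_2 = 1 + 0 + 1 + 1 = 3 ≡ 1 (mod 2).
  s_3 = 0 + 0 + 0 + 1 = 1 ≡ 1 (mod 2).
s = (0, 1, 1)^T — this equals column 3 of H (binary 011), so error is at position 3.
Correct: flip bit 3 of r = 0100011 to get c = 0110011.


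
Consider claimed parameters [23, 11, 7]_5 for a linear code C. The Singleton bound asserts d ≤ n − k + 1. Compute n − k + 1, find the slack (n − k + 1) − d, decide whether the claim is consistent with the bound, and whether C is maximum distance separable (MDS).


Singleton RHS = n − k + 1 = 13, slack = 6, bound satisfied, not MDS.

Singleton bound: d ≤ n − k + 1.
Here n = 23, k = 11, so n − k + 1 = 13.
Given d = 7, check d ≤ 13: YES.
Slack = (n − k + 1) − d = 6.
The code is NOT MDS (slack = 6 > 0).
Description: the claimed parameters are [23, 11, 7]_5; such a code would be non-MDS.


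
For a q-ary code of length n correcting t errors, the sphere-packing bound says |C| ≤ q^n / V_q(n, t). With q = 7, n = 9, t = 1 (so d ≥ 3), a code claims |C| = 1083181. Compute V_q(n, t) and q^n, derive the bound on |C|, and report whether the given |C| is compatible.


V_q(n, t) = 55, q^n = 40353607, Hamming bound = 733701, |C| = 1083181 > bound (violated).

Step 1: Compute V_q(n, t) = Σ_{j=0}^1 C(n, j) (q−1)^j.
  j = 0: C(9,0)·(6)^0 = 1·1 = 1.
  j = 1: C(9,1)·(6)^1 = 9·6 = 54.
  V_q(n, t) = 1 + 54 = 55.
Step 2: q^n = 7^9 = 40353607.
Step 3: Hamming bound ⌊q^n / V_q(n,t)⌋ = ⌊40353607/55⌋ = 733701.
Step 4: Compare |C| = 1083181 to 733701: violated.
The claimed |C| lies above the Hamming bound, so no 7-ary code of length 9 with d ≥ 3 can have 1083181 codewords.


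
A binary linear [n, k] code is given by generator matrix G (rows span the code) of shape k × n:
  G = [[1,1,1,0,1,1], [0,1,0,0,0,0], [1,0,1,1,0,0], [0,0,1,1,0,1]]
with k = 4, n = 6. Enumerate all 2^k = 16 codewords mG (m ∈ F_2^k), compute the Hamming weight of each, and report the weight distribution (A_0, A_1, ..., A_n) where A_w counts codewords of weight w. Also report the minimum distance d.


Weight distribution: A_0 = 1, A_1 = 1, A_2 = 2, A_3 = 6, A_4 = 5, A_5 = 1. Minimum distance d = 1.

Enumerate all 2^4 = 16 messages m ∈ F_2^4.
For each, compute codeword c = mG in F_2^6, then tally its weight.
  m = 0000 → c = 000000, weight = 0.
  m = 1000 → c = 111011, weight = 5.
  m = 0100 → c = 010000, weight = 1.
  m = 1100 → c = 101011, weight = 4.
  m = 0010 → c = 101100, weight = 3.
  m = 1010 → c = 010111, weight = 4.
  m = 0110 → c = 111100, weight = 4.
  m = 1110 → c = 000111, weight = 3.
  m = 0001 → c = 001101, weight = 3.
  m = 1001 → c = 110110, weight = 4.
  m = 0101 → c = 011101, weight = 4.
  m = 1101 → c = 100110, weight = 3.
  m = 0011 → c = 100001, weight = 2.
  m = 1011 → c = 011010, weight = 3.
  m = 0111 → c = 110001, weight = 3.
  m = 1111 → c = 001010, weight = 2.
Tally weights:
  weight 0: 1 codewords.
  weight 1: 1 codewords.
  weight 2: 2 codewords.
  weight 3: 6 codewords.
  weight 4: 5 codewords.
  weight 5: 1 codewords.
Minimum distance d = smallest w > 0 with A_w > 0 = 1.
Sanity: Σ A_w = 16 = 2^4 = 16 ✓.


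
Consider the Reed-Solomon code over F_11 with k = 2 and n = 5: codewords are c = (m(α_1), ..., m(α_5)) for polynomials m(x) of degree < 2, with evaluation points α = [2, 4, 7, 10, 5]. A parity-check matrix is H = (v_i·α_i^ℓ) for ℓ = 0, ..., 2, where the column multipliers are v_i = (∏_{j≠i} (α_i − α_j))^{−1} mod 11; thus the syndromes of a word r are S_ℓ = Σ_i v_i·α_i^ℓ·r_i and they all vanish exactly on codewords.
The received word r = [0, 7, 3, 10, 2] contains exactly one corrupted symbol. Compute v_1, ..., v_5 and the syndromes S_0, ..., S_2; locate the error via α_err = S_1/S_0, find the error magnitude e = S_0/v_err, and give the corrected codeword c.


S = (3, 6, 1), error at position 1, error magnitude e = 5, c = [6, 7, 3, 10, 2].

Step 1: column multipliers v_i = (∏_{j≠i}(α_i − α_j))^{−1} mod 11.
  i = 1 (α = 2): (2−4)(2−7)(2−10)(2−5) = (−2)·(−5)·(−8)·(−3) = 240 ≡ 9, so v_1 = 9^{−1} = 5 (mod 11).
  i = 2 (α = 4): (4−2)(4−7)(4−10)(4−5) = 2·(−3)·(−6)·(−1) = −36 ≡ 8, so v_2 = 8^{−1} = 7 (mod 11).
  i = 3 (α = 7): (7−2)(7−4)(7−10)(7−5) = 5·3·(−3)·2 = −90 ≡ 9, so v_3 = 9^{−1} = 5 (mod 11).
  i = 4 (α = 10): (10−2)(10−4)(10−7)(10−5) = 8·6·3·5 = 720 ≡ 5, so v_4 = 5^{−1} = 9 (mod 11).
  i = 5 (α = 5): (5−2)(5−4)(5−7)(5−10) = 3·1·(−2)·(−5) = 30 ≡ 8, so v_5 = 8^{−1} = 7 (mod 11).
  v = [5, 7, 5, 9, 7].
Step 2: syndromes of r = [0, 7, 3, 10, 2] (all sums mod 11).
  S_0 = Σ v_i r_i = 5·0 + 7·7 + 5·3 + 9·10 + 7·2 = 168 ≡ 3.
  S_1 = Σ v_i α_i r_i = 5·2·0 + 7·4·7 + 5·7·3 + 9·10·10 + 7·5·2 = 1271 ≡ 6.
  α_i^2 mod 11 = [4, 5, 5, 1, 3].
  S_2 = Σ v_i α_i^2 r_i = 5·4·0 + 7·5·7 + 5·5·3 + 9·1·10 + 7·3·2 = 452 ≡ 1.
  S = (3, 6, 1) ≠ 0, so r is not a codeword (an error is present).
Step 3: locate the error. For a single error e at position i, S_ℓ = v_i·e·α_i^ℓ, so α_err = S_1/S_0.
  S_0^{−1} = 3^{−1} = 4 (mod 11), so α_err = 6·4 = 24 ≡ 2 = α_1. Error position i = 1.
  Consistency check: S_2/S_1 = 1·2 = 2 ≡ 2 = α_err ✓ (single-error assumption holds).
Step 4: error magnitude e = S_0/v_1 = S_0·∏_{j≠1}(α_1 − α_j) = 3·9 = 27 ≡ 5 (mod 11).
Step 5: correct position 1: c_1 = r_1 − e = 0 − 5 ≡ 6 (mod 11). Hence c = [6, 7, 3, 10, 2].
  Check: interpolating c through the α_i gives m(x) = 5 + 6·x (degree < 2) with m(α_i) = c_i for every i, so c is indeed a codeword.


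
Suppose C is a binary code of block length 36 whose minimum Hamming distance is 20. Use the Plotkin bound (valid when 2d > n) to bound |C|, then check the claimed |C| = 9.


Plotkin bound M ≤ 10; given |C| = 9 ≤ bound (satisfied).

Check applicability: 2d = 40, n = 36.
2d − n = 4 > 0, so Plotkin applies.
Compute d/(2d−n) = 20/4 ≈ 5.0000.
⌊d/(2d−n)⌋ = 5.
Plotkin bound: M ≤ 2·5 = 10.
Given |C| = 9, check: satisfied.
This |C| is below the Plotkin bound.


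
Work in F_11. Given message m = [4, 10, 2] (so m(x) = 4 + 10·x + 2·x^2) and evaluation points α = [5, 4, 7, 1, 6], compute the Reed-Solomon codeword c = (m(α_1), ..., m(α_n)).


c = [5, 10, 7, 5, 4]

Message polynomial: m(x) = 4 + 10·x + 2·x^2 (mod 11).
For each evaluation point α_i, compute m(α_i) mod 11:
  α_1 = 5: Horner steps 2 → 9 → 5, so m(5) = 5.
  α_2 = 4: Horner steps 2 → 7 → 10, so m(4) = 10.
  α_3 = 7: Horner steps 2 → 2 → 7, so m(7) = 7.
  α_4 = 1: Horner steps 2 → 1 → 5, so m(1) = 5.
  α_5 = 6: Horner steps 2 → 0 → 4, so m(6) = 4.
Codeword c = [5, 10, 7, 5, 4] ∈ F_11^5.


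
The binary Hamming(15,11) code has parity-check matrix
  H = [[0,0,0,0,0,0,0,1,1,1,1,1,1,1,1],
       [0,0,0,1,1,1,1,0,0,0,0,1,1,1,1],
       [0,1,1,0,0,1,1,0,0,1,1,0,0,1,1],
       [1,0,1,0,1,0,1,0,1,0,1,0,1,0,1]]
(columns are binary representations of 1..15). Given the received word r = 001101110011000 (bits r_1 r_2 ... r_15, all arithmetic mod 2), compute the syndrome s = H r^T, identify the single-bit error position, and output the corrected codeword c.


s = (1, 0, 0, 1)^T, error position = 9, corrected codeword c = 001101111011000

Compute s = H r^T mod 2 one row at a time:
  s_1 = 1 + 0 + 0 + 1 + 1 + 0 + 0 + 0 = 3 ≡ 1 (mod 2).
  s_2 = 1 + 0 + 1 + 1 + 1 + 0 + 0 + 0 = 4 ≡ 0 (mod 2).
  s_3 = 0 + 1 + 1 + 1 + 0 + 1 + 0 + 0 = 4 ≡ 0 (mod 2).
  s_4 = 0 + 1 + 0 + 1 + 0 + 1 + 0 + 0 = 3 ≡ 1 (mod 2).
s = (1, 0, 0, 1)^T — this equals column 9 of H (binary 1001), so error is at position 9.
Correct: flip bit 9 of r = 001101110011000 to get c = 001101111011000.


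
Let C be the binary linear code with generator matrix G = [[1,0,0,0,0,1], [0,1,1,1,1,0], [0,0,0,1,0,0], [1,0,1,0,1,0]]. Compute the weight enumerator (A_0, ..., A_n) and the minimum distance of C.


Weight distribution: A_0 = 1, A_1 = 1, A_2 = 3, A_3 = 6, A_4 = 3, A_5 = 1, A_6 = 1. Minimum distance d = 1.

Enumerate all 2^4 = 16 messages m ∈ F_2^4.
For each, compute codeword c = mG in F_2^6, then tally its weight.
  m = 0000 → c = 000000, weight = 0.
  m = 1000 → c = 100001, weight = 2.
  m = 0100 → c = 011110, weight = 4.
  m = 1100 → c = 111111, weight = 6.
  m = 0010 → c = 000100, weight = 1.
  m = 1010 → c = 100101, weight = 3.
  m = 0110 → c = 011010, weight = 3.
  m = 1110 → c = 111011, weight = 5.
  m = 0001 → c = 101010, weight = 3.
  m = 1001 → c = 001011, weight = 3.
  m = 0101 → c = 110100, weight = 3.
  m = 1101 → c = 010101, weight = 3.
  m = 0011 → c = 101110, weight = 4.
  m = 1011 → c = 001111, weight = 4.
  m = 0111 → c = 110000, weight = 2.
  m = 1111 → c = 010001, weight = 2.
Tally weights:
  weight 0: 1 codewords.
  weight 1: 1 codewords.
  weight 2: 3 codewords.
  weight 3: 6 codewords.
  weight 4: 3 codewords.
  weight 5: 1 codewords.
  weight 6: 1 codewords.
Minimum distance d = smallest w > 0 with A_w > 0 = 1.
Sanity: Σ A_w = 16 = 2^4 = 16 ✓.


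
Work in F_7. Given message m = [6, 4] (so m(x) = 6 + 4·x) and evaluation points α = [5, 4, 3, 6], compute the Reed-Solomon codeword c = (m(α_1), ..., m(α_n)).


c = [5, 1, 4, 2]

Message polynomial: m(x) = 6 + 4·x (mod 7).
For each evaluation point α_i, compute m(α_i) mod 7:
  α_1 = 5: Horner steps 4 → 5, so m(5) = 5.
  α_2 = 4: Horner steps 4 → 1, so m(4) = 1.
  α_3 = 3: Horner steps 4 → 4, so m(3) = 4.
  α_4 = 6: Horner steps 4 → 2, so m(6) = 2.
Codeword c = [5, 1, 4, 2] ∈ F_7^4.


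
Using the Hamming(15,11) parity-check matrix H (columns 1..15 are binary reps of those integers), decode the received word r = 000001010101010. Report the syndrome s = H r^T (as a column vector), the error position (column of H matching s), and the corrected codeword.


s = (0, 1, 1, 0)^T, error position = 6, corrected codeword c = 000000010101010

Compute s = H r^T mod 2 one row at a time:
  s_1 = 1 + 0 + 1 + 0 + 1 + 0 + 1 + 0 = 4 ≡ 0 (mod 2).
  s_2 = 0 + 0 + 1 + 0 + 1 + 0 + 1 + 0 = 3 ≡ 1 (mod 2).
  s_3 = 0 + 0 + 1 + 0 + 1 + 0 + 1 + 0 = 3 ≡ 1 (mod 2).
  s_4 = 0 + 0 + 0 + 0 + 0 + 0 + 0 + 0 = 0 ≡ 0 (mod 2).
s = (0, 1, 1, 0)^T — this equals column 6 of H (binary 0110), so error is at position 6.
Correct: flip bit 6 of r = 000001010101010 to get c = 000000010101010.


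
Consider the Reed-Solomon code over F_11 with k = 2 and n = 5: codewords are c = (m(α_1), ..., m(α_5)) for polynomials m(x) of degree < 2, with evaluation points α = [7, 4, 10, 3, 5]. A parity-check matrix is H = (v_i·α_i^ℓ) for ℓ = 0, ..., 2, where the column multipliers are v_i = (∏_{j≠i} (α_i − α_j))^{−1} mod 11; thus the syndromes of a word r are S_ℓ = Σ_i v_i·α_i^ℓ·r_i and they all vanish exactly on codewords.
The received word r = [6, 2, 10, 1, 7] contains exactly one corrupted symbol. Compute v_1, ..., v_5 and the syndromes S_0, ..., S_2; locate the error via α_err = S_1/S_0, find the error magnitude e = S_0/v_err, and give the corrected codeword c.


S = (4, 1, 3), error at position 4, error magnitude e = 4, c = [6, 2, 10, 8, 7].

Step 1: column multipliers v_i = (∏_{j≠i}(α_i − α_j))^{−1} mod 11.
  i = 1 (α = 7): (7−4)(7−10)(7−3)(7−5) = 3·(−3)·4·2 = −72 ≡ 5, so v_1 = 5^{−1} = 9 (mod 11).
  i = 2 (α = 4): (4−7)(4−10)(4−3)(4−5) = (−3)·(−6)·1·(−1) = −18 ≡ 4, so v_2 = 4^{−1} = 3 (mod 11).
  i = 3 (α = 10): (10−7)(10−4)(10−3)(10−5) = 3·6·7·5 = 630 ≡ 3, so v_3 = 3^{−1} = 4 (mod 11).
  i = 4 (α = 3): (3−7)(3−4)(3−10)(3−5) = (−4)·(−1)·(−7)·(−2) = 56 ≡ 1, so v_4 = 1^{−1} = 1 (mod 11).
  i = 5 (α = 5): (5−7)(5−4)(5−10)(5−3) = (−2)·1·(−5)·2 = 20 ≡ 9, so v_5 = 9^{−1} = 5 (mod 11).
  v = [9, 3, 4, 1, 5].
Step 2: syndromes of r = [6, 2, 10, 1, 7] (all sums mod 11).
  S_0 = Σ v_i r_i = 9·6 + 3·2 + 4·10 + 1·1 + 5·7 = 136 ≡ 4.
  S_1 = Σ v_i α_i r_i = 9·7·6 + 3·4·2 + 4·10·10 + 1·3·1 + 5·5·7 = 980 ≡ 1.
  α_i^2 mod 11 = [5, 5, 1, 9, 3].
  S_2 = Σ v_i α_i^2 r_i = 9·5·6 + 3·5·2 + 4·1·10 + 1·9·1 + 5·3·7 = 454 ≡ 3.
  S = (4, 1, 3) ≠ 0, so r is not a codeword (an error is present).
Step 3: locate the error. For a single error e at position i, S_ℓ = v_i·e·α_i^ℓ, so α_err = S_1/S_0.
  S_0^{−1} = 4^{−1} = 3 (mod 11), so α_err = 1·3 = 3 ≡ 3 = α_4. Error position i = 4.
  Consistency check: S_2/S_1 = 3·1 = 3 ≡ 3 = α_err ✓ (single-error assumption holds).
Step 4: error magnitude e = S_0/v_4 = S_0·∏_{j≠4}(α_4 − α_j) = 4·1 = 4 ≡ 4 (mod 11).
Step 5: correct position 4: c_4 = r_4 − e = 1 − 4 ≡ 8 (mod 11). Hence c = [6, 2, 10, 8, 7].
  Check: interpolating c through the α_i gives m(x) = 4 + 5·x (degree < 2) with m(α_i) = c_i for every i, so c is indeed a codeword.
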